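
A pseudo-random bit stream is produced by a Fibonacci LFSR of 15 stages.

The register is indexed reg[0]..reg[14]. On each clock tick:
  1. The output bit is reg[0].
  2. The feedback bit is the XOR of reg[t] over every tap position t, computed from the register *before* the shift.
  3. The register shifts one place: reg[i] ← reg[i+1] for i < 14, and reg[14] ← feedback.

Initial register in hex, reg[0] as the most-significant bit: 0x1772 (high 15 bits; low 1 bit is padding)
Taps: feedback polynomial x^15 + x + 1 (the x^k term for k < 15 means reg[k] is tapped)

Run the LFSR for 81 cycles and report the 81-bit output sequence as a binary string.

000101110111001001110011001011010010101011101110111111100110011000000101010101000

k : reg_k → out_k, fb_k
0: 000101110111001 → 0, fb=0
1: 001011101110010 → 0, fb=0
2: 010111011100100 → 0, fb=1
3: 101110111001001 → 1, fb=1
4: 011101110010011 → 0, fb=1
5: 111011100100111 → 1, fb=0
6: 110111001001110 → 1, fb=0
7: 101110010011100 → 1, fb=1
8: 011100100111001 → 0, fb=1
9: 111001001110011 → 1, fb=0
10: 110010011100110 → 1, fb=0
11: 100100111001100 → 1, fb=1
12: 001001110011001 → 0, fb=0
13: 010011100110010 → 0, fb=1
14: 100111001100101 → 1, fb=1
15: 001110011001011 → 0, fb=0
16: 011100110010110 → 0, fb=1
17: 111001100101101 → 1, fb=0
18: 110011001011010 → 1, fb=0
19: 100110010110100 → 1, fb=1
20: 001100101101001 → 0, fb=0
21: 011001011010010 → 0, fb=1
22: 110010110100101 → 1, fb=0
23: 100101101001010 → 1, fb=1
24: 001011010010101 → 0, fb=0
25: 010110100101010 → 0, fb=1
26: 101101001010101 → 1, fb=1
27: 011010010101011 → 0, fb=1
28: 110100101010111 → 1, fb=0
29: 101001010101110 → 1, fb=1
30: 010010101011101 → 0, fb=1
31: 100101010111011 → 1, fb=1
32: 001010101110111 → 0, fb=0
33: 010101011101110 → 0, fb=1
34: 101010111011101 → 1, fb=1
35: 010101110111011 → 0, fb=1
36: 101011101110111 → 1, fb=1
37: 010111011101111 → 0, fb=1
38: 101110111011111 → 1, fb=1
39: 011101110111111 → 0, fb=1
40: 111011101111111 → 1, fb=0
41: 110111011111110 → 1, fb=0
42: 101110111111100 → 1, fb=1
43: 011101111111001 → 0, fb=1
44: 111011111110011 → 1, fb=0
45: 110111111100110 → 1, fb=0
46: 101111111001100 → 1, fb=1
47: 011111110011001 → 0, fb=1
48: 111111100110011 → 1, fb=0
49: 111111001100110 → 1, fb=0
50: 111110011001100 → 1, fb=0
51: 111100110011000 → 1, fb=0
52: 111001100110000 → 1, fb=0
53: 110011001100000 → 1, fb=0
54: 100110011000000 → 1, fb=1
55: 001100110000001 → 0, fb=0
56: 011001100000010 → 0, fb=1
57: 110011000000101 → 1, fb=0
58: 100110000001010 → 1, fb=1
59: 001100000010101 → 0, fb=0
60: 011000000101010 → 0, fb=1
61: 110000001010101 → 1, fb=0
62: 100000010101010 → 1, fb=1
63: 000000101010101 → 0, fb=0
64: 000001010101010 → 0, fb=0
65: 000010101010100 → 0, fb=0
66: 000101010101000 → 0, fb=0
67: 001010101010000 → 0, fb=0
68: 010101010100000 → 0, fb=1
69: 101010101000001 → 1, fb=1
70: 010101010000011 → 0, fb=1
71: 101010100000111 → 1, fb=1
72: 010101000001111 → 0, fb=1
73: 101010000011111 → 1, fb=1
74: 010100000111111 → 0, fb=1
75: 101000001111111 → 1, fb=1
76: 010000011111111 → 0, fb=1
77: 100000111111111 → 1, fb=1
78: 000001111111111 → 0, fb=0
79: 000011111111110 → 0, fb=0
80: 000111111111100 → 0, fb=0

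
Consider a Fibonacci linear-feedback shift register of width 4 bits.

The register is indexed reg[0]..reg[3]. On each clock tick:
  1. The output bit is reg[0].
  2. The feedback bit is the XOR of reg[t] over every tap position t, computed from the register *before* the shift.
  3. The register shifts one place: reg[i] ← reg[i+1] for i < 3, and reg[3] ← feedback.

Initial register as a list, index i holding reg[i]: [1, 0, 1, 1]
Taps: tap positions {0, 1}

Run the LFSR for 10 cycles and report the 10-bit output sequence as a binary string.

k : reg_k → out_k, fb_k
0: 1011 → 1, fb=1
1: 0111 → 0, fb=1
2: 1111 → 1, fb=0
3: 1110 → 1, fb=0
4: 1100 → 1, fb=0
5: 1000 → 1, fb=1
6: 0001 → 0, fb=0
7: 0010 → 0, fb=0
8: 0100 → 0, fb=1
9: 1001 → 1, fb=1

1011110001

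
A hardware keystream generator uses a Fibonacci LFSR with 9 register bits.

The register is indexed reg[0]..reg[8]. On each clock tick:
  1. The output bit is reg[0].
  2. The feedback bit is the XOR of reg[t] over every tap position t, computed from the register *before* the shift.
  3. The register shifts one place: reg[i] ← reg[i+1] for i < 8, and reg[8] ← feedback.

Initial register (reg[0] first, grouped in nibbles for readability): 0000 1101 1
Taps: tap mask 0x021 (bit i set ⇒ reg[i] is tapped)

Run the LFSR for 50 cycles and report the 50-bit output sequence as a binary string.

00001101110110110101100000101110111110001111001101

step | reg (before) | out | fb
   0 | 000011011 | 0 | 1
   1 | 000110111 | 0 | 0
   2 | 001101110 | 0 | 1
   3 | 011011101 | 0 | 1
   4 | 110111011 | 1 | 0
   5 | 101110110 | 1 | 1
   6 | 011101101 | 0 | 1
   7 | 111011011 | 1 | 0
   8 | 110110110 | 1 | 1
   9 | 101101101 | 1 | 0
  10 | 011011010 | 0 | 1
  11 | 110110101 | 1 | 1
  12 | 101101011 | 1 | 0
  13 | 011010110 | 0 | 0
  14 | 110101100 | 1 | 0
  15 | 101011000 | 1 | 0
  16 | 010110000 | 0 | 0
  17 | 101100000 | 1 | 1
  18 | 011000001 | 0 | 0
  19 | 110000010 | 1 | 1
  20 | 100000101 | 1 | 1
  21 | 000001011 | 0 | 1
  22 | 000010111 | 0 | 0
  23 | 000101110 | 0 | 1
  24 | 001011101 | 0 | 1
  25 | 010111011 | 0 | 1
  26 | 101110111 | 1 | 1
  27 | 011101111 | 0 | 1
  28 | 111011111 | 1 | 0
  29 | 110111110 | 1 | 0
  30 | 101111100 | 1 | 0
  31 | 011111000 | 0 | 1
  32 | 111110001 | 1 | 1
  33 | 111100011 | 1 | 1
  34 | 111000111 | 1 | 1
  35 | 110001111 | 1 | 0
  36 | 100011110 | 1 | 0
  37 | 000111100 | 0 | 1
  38 | 001111001 | 0 | 1
  39 | 011110011 | 0 | 0
  40 | 111100110 | 1 | 1
  41 | 111001101 | 1 | 0
  42 | 110011010 | 1 | 0
  43 | 100110100 | 1 | 1
  44 | 001101001 | 0 | 1
  45 | 011010011 | 0 | 0
  46 | 110100110 | 1 | 1
  47 | 101001101 | 1 | 0
  48 | 010011010 | 0 | 1
  49 | 100110101 | 1 | 1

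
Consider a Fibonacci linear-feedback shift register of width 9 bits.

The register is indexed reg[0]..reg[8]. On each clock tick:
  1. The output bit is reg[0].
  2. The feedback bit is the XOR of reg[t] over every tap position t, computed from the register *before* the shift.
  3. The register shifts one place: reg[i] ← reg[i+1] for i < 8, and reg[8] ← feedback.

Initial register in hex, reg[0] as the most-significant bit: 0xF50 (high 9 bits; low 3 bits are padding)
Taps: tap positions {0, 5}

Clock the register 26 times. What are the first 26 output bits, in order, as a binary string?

11110101001010000001010101

tick  register→output (feedback)
  0  111101010→1 (0)
  1  111010100→1 (1)
  2  110101001→1 (0)
  3  101010010→1 (1)
  4  010100101→0 (0)
  5  101001010→1 (0)
  6  010010100→0 (0)
  7  100101000→1 (0)
  8  001010000→0 (0)
  9  010100000→0 (0)
 10  101000000→1 (1)
 11  010000001→0 (0)
 12  100000010→1 (1)
 13  000000101→0 (0)
 14  000001010→0 (1)
 15  000010101→0 (0)
 16  000101010→0 (1)
 17  001010101→0 (0)
 18  010101010→0 (1)
 19  101010101→1 (1)
 20  010101011→0 (1)
 21  101010111→1 (1)
 22  010101111→0 (1)
 23  101011111→1 (0)
 24  010111110→0 (1)
 25  101111101→1 (0)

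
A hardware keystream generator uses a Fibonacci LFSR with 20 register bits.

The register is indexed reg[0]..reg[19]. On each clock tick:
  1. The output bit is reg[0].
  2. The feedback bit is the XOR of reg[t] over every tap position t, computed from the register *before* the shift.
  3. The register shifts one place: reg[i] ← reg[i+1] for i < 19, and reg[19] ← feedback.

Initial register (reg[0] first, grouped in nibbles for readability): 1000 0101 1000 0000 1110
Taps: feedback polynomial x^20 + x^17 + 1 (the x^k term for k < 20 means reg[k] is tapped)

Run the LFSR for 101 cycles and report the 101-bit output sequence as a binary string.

10000101100000001110010011000000000011111011101101101101010100011000011000010111111001001111111010101

k : reg_k → out_k, fb_k
0: 10000101100000001110 → 1, fb=0
1: 00001011000000011100 → 0, fb=1
2: 00010110000000111001 → 0, fb=0
3: 00101100000001110010 → 0, fb=0
4: 01011000000011100100 → 0, fb=1
5: 10110000000111001001 → 1, fb=1
6: 01100000001110010011 → 0, fb=0
7: 11000000011100100110 → 1, fb=0
8: 10000000111001001100 → 1, fb=0
9: 00000001110010011000 → 0, fb=0
10: 00000011100100110000 → 0, fb=0
11: 00000111001001100000 → 0, fb=0
12: 00001110010011000000 → 0, fb=0
13: 00011100100110000000 → 0, fb=0
14: 00111001001100000000 → 0, fb=0
15: 01110010011000000000 → 0, fb=0
16: 11100100110000000000 → 1, fb=1
17: 11001001100000000001 → 1, fb=1
18: 10010011000000000011 → 1, fb=1
19: 00100110000000000111 → 0, fb=1
20: 01001100000000001111 → 0, fb=1
21: 10011000000000011111 → 1, fb=0
22: 00110000000000111110 → 0, fb=1
23: 01100000000001111101 → 0, fb=1
24: 11000000000011111011 → 1, fb=1
25: 10000000000111110111 → 1, fb=0
26: 00000000001111101110 → 0, fb=1
27: 00000000011111011101 → 0, fb=1
28: 00000000111110111011 → 0, fb=0
29: 00000001111101110110 → 0, fb=1
30: 00000011111011101101 → 0, fb=1
31: 00000111110111011011 → 0, fb=0
32: 00001111101110110110 → 0, fb=1
33: 00011111011101101101 → 0, fb=1
34: 00111110111011011011 → 0, fb=0
35: 01111101110110110110 → 0, fb=1
36: 11111011101101101101 → 1, fb=0
37: 11110111011011011010 → 1, fb=1
38: 11101110110110110101 → 1, fb=0
39: 11011101101101101010 → 1, fb=1
40: 10111011011011010101 → 1, fb=0
41: 01110110110110101010 → 0, fb=0
42: 11101101101101010100 → 1, fb=0
43: 11011011011010101000 → 1, fb=1
44: 10110110110101010001 → 1, fb=1
45: 01101101101010100011 → 0, fb=0
46: 11011011010101000110 → 1, fb=0
47: 10110110101010001100 → 1, fb=0
48: 01101101010100011000 → 0, fb=0
49: 11011010101000110000 → 1, fb=1
50: 10110101010001100001 → 1, fb=1
51: 01101010100011000011 → 0, fb=0
52: 11010101000110000110 → 1, fb=0
53: 10101010001100001100 → 1, fb=0
54: 01010100011000011000 → 0, fb=0
55: 10101000110000110000 → 1, fb=1
56: 01010001100001100001 → 0, fb=0
57: 10100011000011000010 → 1, fb=1
58: 01000110000110000101 → 0, fb=1
59: 10001100001100001011 → 1, fb=1
60: 00011000011000010111 → 0, fb=1
61: 00110000110000101111 → 0, fb=1
62: 01100001100001011111 → 0, fb=1
63: 11000011000010111111 → 1, fb=0
64: 10000110000101111110 → 1, fb=0
65: 00001100001011111100 → 0, fb=1
66: 00011000010111111001 → 0, fb=0
67: 00110000101111110010 → 0, fb=0
68: 01100001011111100100 → 0, fb=1
69: 11000010111111001001 → 1, fb=1
70: 10000101111110010011 → 1, fb=1
71: 00001011111100100111 → 0, fb=1
72: 00010111111001001111 → 0, fb=1
73: 00101111110010011111 → 0, fb=1
74: 01011111100100111111 → 0, fb=1
75: 10111111001001111111 → 1, fb=0
76: 01111110010011111110 → 0, fb=1
77: 11111100100111111101 → 1, fb=0
78: 11111001001111111010 → 1, fb=1
79: 11110010011111110101 → 1, fb=0
80: 11100100111111101010 → 1, fb=1
81: 11001001111111010101 → 1, fb=0
82: 10010011111110101010 → 1, fb=1
83: 00100111111101010101 → 0, fb=1
84: 01001111111010101011 → 0, fb=0
85: 10011111110101010110 → 1, fb=0
86: 00111111101010101100 → 0, fb=1
87: 01111111010101011001 → 0, fb=0
88: 11111110101010110010 → 1, fb=1
89: 11111101010101100101 → 1, fb=0
90: 11111010101011001010 → 1, fb=1
91: 11110101010110010101 → 1, fb=0
92: 11101010101100101010 → 1, fb=1
93: 11010101011001010101 → 1, fb=0
94: 10101010110010101010 → 1, fb=1
95: 01010101100101010101 → 0, fb=1
96: 10101011001010101011 → 1, fb=1
97: 01010110010101010111 → 0, fb=1
98: 10101100101010101111 → 1, fb=0
99: 01011001010101011110 → 0, fb=1
100: 10110010101010111101 → 1, fb=0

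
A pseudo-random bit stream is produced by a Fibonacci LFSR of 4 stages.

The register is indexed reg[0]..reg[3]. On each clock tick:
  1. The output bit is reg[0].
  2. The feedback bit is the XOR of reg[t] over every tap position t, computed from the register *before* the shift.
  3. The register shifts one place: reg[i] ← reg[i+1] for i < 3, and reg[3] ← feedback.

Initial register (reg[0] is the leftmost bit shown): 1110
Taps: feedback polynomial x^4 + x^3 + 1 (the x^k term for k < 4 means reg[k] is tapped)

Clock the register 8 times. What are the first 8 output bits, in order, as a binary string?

11101011

step | reg (before) | out | fb
   0 | 1110 | 1 | 1
   1 | 1101 | 1 | 0
   2 | 1010 | 1 | 1
   3 | 0101 | 0 | 1
   4 | 1011 | 1 | 0
   5 | 0110 | 0 | 0
   6 | 1100 | 1 | 1
   7 | 1001 | 1 | 0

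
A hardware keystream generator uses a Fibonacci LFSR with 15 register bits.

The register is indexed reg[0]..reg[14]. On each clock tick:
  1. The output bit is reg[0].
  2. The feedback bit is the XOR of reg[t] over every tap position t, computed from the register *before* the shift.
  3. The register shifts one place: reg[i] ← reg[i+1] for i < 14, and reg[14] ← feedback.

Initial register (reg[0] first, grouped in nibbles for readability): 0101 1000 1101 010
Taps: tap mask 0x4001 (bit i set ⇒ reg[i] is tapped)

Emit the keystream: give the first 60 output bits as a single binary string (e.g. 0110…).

010110001101010011011110110011101101011011101001001101101001

tick  register→output (feedback)
  0  010110001101010→0 (0)
  1  101100011010100→1 (1)
  2  011000110101001→0 (1)
  3  110001101010011→1 (0)
  4  100011010100110→1 (1)
  5  000110101001101→0 (1)
  6  001101010011011→0 (1)
  7  011010100110111→0 (1)
  8  110101001101111→1 (0)
  9  101010011011110→1 (1)
 10  010100110111101→0 (1)
 11  101001101111011→1 (0)
 12  010011011110110→0 (0)
 13  100110111101100→1 (1)
 14  001101111011001→0 (1)
 15  011011110110011→0 (1)
 16  110111101100111→1 (0)
 17  101111011001110→1 (1)
 18  011110110011101→0 (1)
 19  111101100111011→1 (0)
 20  111011001110110→1 (1)
 21  110110011101101→1 (0)
 22  101100111011010→1 (1)
 23  011001110110101→0 (1)
 24  110011101101011→1 (0)
 25  100111011010110→1 (1)
 26  001110110101101→0 (1)
 27  011101101011011→0 (1)
 28  111011010110111→1 (0)
 29  110110101101110→1 (1)
 30  101101011011101→1 (0)
 31  011010110111010→0 (0)
 32  110101101110100→1 (1)
 33  101011011101001→1 (0)
 34  010110111010010→0 (0)
 35  101101110100100→1 (1)
 36  011011101001001→0 (1)
 37  110111010010011→1 (0)
 38  101110100100110→1 (1)
 39  011101001001101→0 (1)
 40  111010010011011→1 (0)
 41  110100100110110→1 (1)
 42  101001001101101→1 (0)
 43  010010011011010→0 (0)
 44  100100110110100→1 (1)
 45  001001101101001→0 (1)
 46  010011011010011→0 (1)
 47  100110110100111→1 (0)
 48  001101101001110→0 (0)
 49  011011010011100→0 (0)
 50  110110100111000→1 (1)
 51  101101001110001→1 (0)
 52  011010011100010→0 (0)
 53  110100111000100→1 (1)
 54  101001110001001→1 (0)
 55  010011100010010→0 (0)
 56  100111000100100→1 (1)
 57  001110001001001→0 (1)
 58  011100010010011→0 (1)
 59  111000100100111→1 (0)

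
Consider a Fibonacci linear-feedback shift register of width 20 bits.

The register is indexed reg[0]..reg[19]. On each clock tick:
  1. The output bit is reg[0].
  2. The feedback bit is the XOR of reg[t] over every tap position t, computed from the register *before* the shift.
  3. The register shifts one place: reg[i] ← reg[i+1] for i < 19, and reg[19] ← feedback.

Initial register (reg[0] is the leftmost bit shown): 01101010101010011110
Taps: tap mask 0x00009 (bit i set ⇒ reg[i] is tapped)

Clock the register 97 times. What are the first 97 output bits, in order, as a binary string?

tick  register→output (feedback)
  0  01101010101010011110→0 (0)
  1  11010101010100111100→1 (0)
  2  10101010101001111000→1 (1)
  3  01010101010011110001→0 (1)
  4  10101010100111100011→1 (1)
  5  01010101001111000111→0 (1)
  6  10101010011110001111→1 (1)
  7  01010100111100011111→0 (1)
  8  10101001111000111111→1 (1)
  9  01010011110001111111→0 (1)
 10  10100111100011111111→1 (1)
 11  01001111000111111111→0 (0)
 12  10011110001111111110→1 (0)
 13  00111100011111111100→0 (1)
 14  01111000111111111001→0 (1)
 15  11110001111111110011→1 (0)
 16  11100011111111100110→1 (1)
 17  11000111111111001101→1 (1)
 18  10001111111110011011→1 (1)
 19  00011111111100110111→0 (1)
 20  00111111111001101111→0 (1)
 21  01111111110011011111→0 (1)
 22  11111111100110111111→1 (0)
 23  11111111001101111110→1 (0)
 24  11111110011011111100→1 (0)
 25  11111100110111111000→1 (0)
 26  11111001101111110000→1 (0)
 27  11110011011111100000→1 (0)
 28  11100110111111000000→1 (1)
 29  11001101111110000001→1 (1)
 30  10011011111100000011→1 (0)
 31  00110111111000000110→0 (1)
 32  01101111110000001101→0 (0)
 33  11011111100000011010→1 (0)
 34  10111111000000110100→1 (0)
 35  01111110000001101000→0 (1)
 36  11111100000011010001→1 (0)
 37  11111000000110100010→1 (0)
 38  11110000001101000100→1 (0)
 39  11100000011010001000→1 (1)
 40  11000000110100010001→1 (1)
 41  10000001101000100011→1 (1)
 42  00000011010001000111→0 (0)
 43  00000110100010001110→0 (0)
 44  00001101000100011100→0 (0)
 45  00011010001000111000→0 (1)
 46  00110100010001110001→0 (1)
 47  01101000100011100011→0 (0)
 48  11010001000111000110→1 (0)
 49  10100010001110001100→1 (1)
 50  01000100011100011001→0 (0)
 51  10001000111000110010→1 (1)
 52  00010001110001100101→0 (1)
 53  00100011100011001011→0 (0)
 54  01000111000110010110→0 (0)
 55  10001110001100101100→1 (1)
 56  00011100011001011001→0 (1)
 57  00111000110010110011→0 (1)
 58  01110001100101100111→0 (1)
 59  11100011001011001111→1 (1)
 60  11000110010110011111→1 (1)
 61  10001100101100111111→1 (1)
 62  00011001011001111111→0 (1)
 63  00110010110011111111→0 (1)
 64  01100101100111111111→0 (0)
 65  11001011001111111110→1 (1)
 66  10010110011111111101→1 (0)
 67  00101100111111111010→0 (0)
 68  01011001111111110100→0 (1)
 69  10110011111111101001→1 (0)
 70  01100111111111010010→0 (0)
 71  11001111111110100100→1 (1)
 72  10011111111101001001→1 (0)
 73  00111111111010010010→0 (1)
 74  01111111110100100101→0 (1)
 75  11111111101001001011→1 (0)
 76  11111111010010010110→1 (0)
 77  11111110100100101100→1 (0)
 78  11111101001001011000→1 (0)
 79  11111010010010110000→1 (0)
 80  11110100100101100000→1 (0)
 81  11101001001011000000→1 (1)
 82  11010010010110000001→1 (0)
 83  10100100101100000010→1 (1)
 84  01001001011000000101→0 (0)
 85  10010010110000001010→1 (0)
 86  00100101100000010100→0 (0)
 87  01001011000000101000→0 (0)
 88  10010110000001010000→1 (0)
 89  00101100000010100000→0 (0)
 90  01011000000101000000→0 (1)
 91  10110000001010000001→1 (0)
 92  01100000010100000010→0 (0)
 93  11000000101000000100→1 (1)
 94  10000001010000001001→1 (1)
 95  00000010100000010011→0 (0)
 96  00000101000000100110→0 (0)

0110101010101001111000111111111001101111110000001101000100011100011001011001111111110100100101100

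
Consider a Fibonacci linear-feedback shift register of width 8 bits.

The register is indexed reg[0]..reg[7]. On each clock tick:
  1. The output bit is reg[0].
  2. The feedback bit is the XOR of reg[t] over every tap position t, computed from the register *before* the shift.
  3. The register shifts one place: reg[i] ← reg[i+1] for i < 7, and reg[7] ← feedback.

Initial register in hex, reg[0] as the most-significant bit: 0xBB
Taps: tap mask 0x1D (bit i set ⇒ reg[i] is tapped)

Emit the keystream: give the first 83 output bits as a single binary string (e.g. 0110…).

k : reg_k → out_k, fb_k
0: 10111011 → 1, fb=0
1: 01110110 → 0, fb=0
2: 11101100 → 1, fb=1
3: 11011001 → 1, fb=1
4: 10110011 → 1, fb=1
5: 01100111 → 0, fb=1
6: 11001111 → 1, fb=0
7: 10011110 → 1, fb=1
8: 00111101 → 0, fb=1
9: 01111011 → 0, fb=1
10: 11110111 → 1, fb=1
11: 11101111 → 1, fb=1
12: 11011111 → 1, fb=1
13: 10111111 → 1, fb=0
14: 01111110 → 0, fb=1
15: 11111101 → 1, fb=0
16: 11111010 → 1, fb=0
17: 11110100 → 1, fb=1
18: 11101001 → 1, fb=1
19: 11010011 → 1, fb=0
20: 10100110 → 1, fb=0
21: 01001100 → 0, fb=1
22: 10011001 → 1, fb=1
23: 00110011 → 0, fb=0
24: 01100110 → 0, fb=1
25: 11001101 → 1, fb=0
26: 10011010 → 1, fb=1
27: 00110101 → 0, fb=0
28: 01101010 → 0, fb=0
29: 11010100 → 1, fb=0
30: 10101000 → 1, fb=1
31: 01010001 → 0, fb=1
32: 10100011 → 1, fb=0
33: 01000110 → 0, fb=0
34: 10001100 → 1, fb=0
35: 00011000 → 0, fb=0
36: 00110000 → 0, fb=0
37: 01100000 → 0, fb=1
38: 11000001 → 1, fb=1
39: 10000011 → 1, fb=1
40: 00000111 → 0, fb=0
41: 00001110 → 0, fb=1
42: 00011101 → 0, fb=0
43: 00111010 → 0, fb=1
44: 01110101 → 0, fb=0
45: 11101010 → 1, fb=1
46: 11010101 → 1, fb=0
47: 10101010 → 1, fb=1
48: 01010101 → 0, fb=1
49: 10101011 → 1, fb=1
50: 01010111 → 0, fb=1
51: 10101111 → 1, fb=1
52: 01011111 → 0, fb=0
53: 10111110 → 1, fb=0
54: 01111100 → 0, fb=1
55: 11111001 → 1, fb=0
56: 11110010 → 1, fb=1
57: 11100101 → 1, fb=0
58: 11001010 → 1, fb=0
59: 10010100 → 1, fb=0
60: 00101000 → 0, fb=0
61: 01010000 → 0, fb=1
62: 10100001 → 1, fb=0
63: 01000010 → 0, fb=0
64: 10000100 → 1, fb=1
65: 00001001 → 0, fb=1
66: 00010011 → 0, fb=1
67: 00100111 → 0, fb=1
68: 01001111 → 0, fb=1
69: 10011111 → 1, fb=1
70: 00111111 → 0, fb=1
71: 01111111 → 0, fb=1
72: 11111111 → 1, fb=0
73: 11111110 → 1, fb=0
74: 11111100 → 1, fb=0
75: 11111000 → 1, fb=0
76: 11110000 → 1, fb=1
77: 11100001 → 1, fb=0
78: 11000010 → 1, fb=1
79: 10000101 → 1, fb=1
80: 00001011 → 0, fb=1
81: 00010111 → 0, fb=1
82: 00101111 → 0, fb=0

10111011001111011111101001100110101000110000011101010101111100101000010011111111000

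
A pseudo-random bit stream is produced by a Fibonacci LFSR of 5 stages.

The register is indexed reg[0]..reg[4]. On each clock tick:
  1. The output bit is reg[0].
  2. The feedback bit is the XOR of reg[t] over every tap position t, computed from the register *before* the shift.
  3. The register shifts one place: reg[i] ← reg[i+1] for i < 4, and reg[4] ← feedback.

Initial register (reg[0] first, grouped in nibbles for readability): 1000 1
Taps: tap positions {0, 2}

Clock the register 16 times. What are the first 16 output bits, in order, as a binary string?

k : reg_k → out_k, fb_k
0: 10001 → 1, fb=1
1: 00011 → 0, fb=0
2: 00110 → 0, fb=1
3: 01101 → 0, fb=1
4: 11011 → 1, fb=1
5: 10111 → 1, fb=0
6: 01110 → 0, fb=1
7: 11101 → 1, fb=0
8: 11010 → 1, fb=1
9: 10101 → 1, fb=0
10: 01010 → 0, fb=0
11: 10100 → 1, fb=0
12: 01000 → 0, fb=0
13: 10000 → 1, fb=1
14: 00001 → 0, fb=0
15: 00010 → 0, fb=0

1000110111010100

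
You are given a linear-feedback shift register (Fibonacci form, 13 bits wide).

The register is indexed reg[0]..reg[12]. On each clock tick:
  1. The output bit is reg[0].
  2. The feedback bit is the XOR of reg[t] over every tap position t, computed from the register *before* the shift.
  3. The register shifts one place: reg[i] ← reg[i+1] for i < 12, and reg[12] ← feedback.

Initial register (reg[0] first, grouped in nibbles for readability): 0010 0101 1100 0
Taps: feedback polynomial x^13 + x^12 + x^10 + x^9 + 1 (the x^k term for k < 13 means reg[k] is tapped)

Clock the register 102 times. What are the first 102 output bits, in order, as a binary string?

001001011100011011101001000001010010101010011101110111001101000101101001110010110001011010111000001000

step | reg (before) | out | fb
   0 | 0010010111000 | 0 | 1
   1 | 0100101110001 | 0 | 1
   2 | 1001011100011 | 1 | 0
   3 | 0010111000110 | 0 | 1
   4 | 0101110001101 | 0 | 1
   5 | 1011100011011 | 1 | 1
   6 | 0111000110111 | 0 | 0
   7 | 1110001101110 | 1 | 1
   8 | 1100011011101 | 1 | 0
   9 | 1000110111010 | 1 | 0
  10 | 0001101110100 | 0 | 1
  11 | 0011011101001 | 0 | 0
  12 | 0110111010010 | 0 | 0
  13 | 1101110100100 | 1 | 0
  14 | 1011101001000 | 1 | 0
  15 | 0111010010000 | 0 | 0
  16 | 1110100100000 | 1 | 1
  17 | 1101001000001 | 1 | 0
  18 | 1010010000010 | 1 | 1
  19 | 0100100000101 | 0 | 0
  20 | 1001000001010 | 1 | 0
  21 | 0010000010100 | 0 | 1
  22 | 0100000101001 | 0 | 0
  23 | 1000001010010 | 1 | 1
  24 | 0000010100101 | 0 | 0
  25 | 0000101001010 | 0 | 1
  26 | 0001010010101 | 0 | 0
  27 | 0010100101010 | 0 | 1
  28 | 0101001010101 | 0 | 0
  29 | 1010010101010 | 1 | 0
  30 | 0100101010100 | 0 | 1
  31 | 1001010101001 | 1 | 1
  32 | 0010101010011 | 0 | 1
  33 | 0101010100111 | 0 | 0
  34 | 1010101001110 | 1 | 1
  35 | 0101010011101 | 0 | 1
  36 | 1010100111011 | 1 | 1
  37 | 0101001110111 | 0 | 0
  38 | 1010011101110 | 1 | 1
  39 | 0100111011101 | 0 | 1
  40 | 1001110111011 | 1 | 1
  41 | 0011101110111 | 0 | 0
  42 | 0111011101110 | 0 | 0
  43 | 1110111011100 | 1 | 1
  44 | 1101110111001 | 1 | 1
  45 | 1011101110011 | 1 | 0
  46 | 0111011100110 | 0 | 1
  47 | 1110111001101 | 1 | 0
  48 | 1101110011010 | 1 | 0
  49 | 1011100110100 | 1 | 0
  50 | 0111001101000 | 0 | 1
  51 | 1110011010001 | 1 | 0
  52 | 1100110100010 | 1 | 1
  53 | 1001101000101 | 1 | 1
  54 | 0011010001011 | 0 | 0
  55 | 0110100010110 | 0 | 1
  56 | 1101000101101 | 1 | 0
  57 | 1010001011010 | 1 | 0
  58 | 0100010110100 | 0 | 1
  59 | 1000101101001 | 1 | 1
  60 | 0001011010011 | 0 | 1
  61 | 0010110100111 | 0 | 0
  62 | 0101101001110 | 0 | 0
  63 | 1011010011100 | 1 | 1
  64 | 0110100111001 | 0 | 0
  65 | 1101001110010 | 1 | 1
  66 | 1010011100101 | 1 | 1
  67 | 0100111001011 | 0 | 0
  68 | 1001110010110 | 1 | 0
  69 | 0011100101100 | 0 | 0
  70 | 0111001011000 | 0 | 1
  71 | 1110010110001 | 1 | 0
  72 | 1100101100010 | 1 | 1
  73 | 1001011000101 | 1 | 1
  74 | 0010110001011 | 0 | 0
  75 | 0101100010110 | 0 | 1
  76 | 1011000101101 | 1 | 0
  77 | 0110001011010 | 0 | 1
  78 | 1100010110101 | 1 | 1
  79 | 1000101101011 | 1 | 1
  80 | 0001011010111 | 0 | 0
  81 | 0010110101110 | 0 | 0
  82 | 0101101011100 | 0 | 0
  83 | 1011010111000 | 1 | 0
  84 | 0110101110000 | 0 | 0
  85 | 1101011100000 | 1 | 1
  86 | 1010111000001 | 1 | 0
  87 | 0101110000010 | 0 | 0
  88 | 1011100000100 | 1 | 0
  89 | 0111000001000 | 0 | 1
  90 | 1110000010001 | 1 | 0
  91 | 1100000100010 | 1 | 1
  92 | 1000001000101 | 1 | 1
  93 | 0000010001011 | 0 | 0
  94 | 0000100010110 | 0 | 1
  95 | 0001000101101 | 0 | 1
  96 | 0010001011011 | 0 | 0
  97 | 0100010110110 | 0 | 1
  98 | 1000101101101 | 1 | 0
  99 | 0001011011010 | 0 | 1
 100 | 0010110110101 | 0 | 0
 101 | 0101101101010 | 0 | 1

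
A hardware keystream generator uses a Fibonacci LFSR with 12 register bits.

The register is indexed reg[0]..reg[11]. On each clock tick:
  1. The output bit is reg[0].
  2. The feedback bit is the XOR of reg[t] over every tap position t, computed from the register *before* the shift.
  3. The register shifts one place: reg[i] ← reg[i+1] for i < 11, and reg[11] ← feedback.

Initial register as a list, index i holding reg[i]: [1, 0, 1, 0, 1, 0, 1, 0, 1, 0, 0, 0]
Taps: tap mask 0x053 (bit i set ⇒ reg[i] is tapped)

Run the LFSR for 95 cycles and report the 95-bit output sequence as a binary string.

k : reg_k → out_k, fb_k
0: 101010101000 → 1, fb=1
1: 010101010001 → 0, fb=1
2: 101010100011 → 1, fb=1
3: 010101000111 → 0, fb=1
4: 101010001111 → 1, fb=0
5: 010100011110 → 0, fb=1
6: 101000111101 → 1, fb=0
7: 010001111010 → 0, fb=0
8: 100011110100 → 1, fb=1
9: 000111101001 → 0, fb=0
10: 001111010010 → 0, fb=1
11: 011110100101 → 0, fb=1
12: 111101001011 → 1, fb=0
13: 111010010110 → 1, fb=1
14: 110100101101 → 1, fb=1
15: 101001011011 → 1, fb=1
16: 010010110111 → 0, fb=1
17: 100101101111 → 1, fb=0
18: 001011011110 → 0, fb=1
19: 010110111101 → 0, fb=1
20: 101101111011 → 1, fb=0
21: 011011110110 → 0, fb=1
22: 110111101101 → 1, fb=0
23: 101111011010 → 1, fb=0
24: 011110110100 → 0, fb=1
25: 111101101001 → 1, fb=1
26: 111011010011 → 1, fb=1
27: 110110100111 → 1, fb=0
28: 101101001110 → 1, fb=1
29: 011010011101 → 0, fb=0
30: 110100111010 → 1, fb=1
31: 101001110101 → 1, fb=0
32: 010011101010 → 0, fb=1
33: 100111010101 → 1, fb=0
34: 001110101010 → 0, fb=0
35: 011101010100 → 0, fb=1
36: 111010101001 → 1, fb=0
37: 110101010010 → 1, fb=0
38: 101010100100 → 1, fb=1
39: 010101001001 → 0, fb=1
40: 101010010011 → 1, fb=0
41: 010100100110 → 0, fb=0
42: 101001001100 → 1, fb=1
43: 010010011001 → 0, fb=0
44: 100100110010 → 1, fb=0
45: 001001100100 → 0, fb=1
46: 010011001001 → 0, fb=0
47: 100110010010 → 1, fb=0
48: 001100100100 → 0, fb=1
49: 011001001001 → 0, fb=1
50: 110010010011 → 1, fb=1
51: 100100100111 → 1, fb=0
52: 001001001110 → 0, fb=0
53: 010010011100 → 0, fb=0
54: 100100111000 → 1, fb=0
55: 001001110000 → 0, fb=1
56: 010011100001 → 0, fb=1
57: 100111000011 → 1, fb=0
58: 001110000110 → 0, fb=1
59: 011100001101 → 0, fb=1
60: 111000011011 → 1, fb=0
61: 110000110110 → 1, fb=1
62: 100001101101 → 1, fb=0
63: 000011011010 → 0, fb=1
64: 000110110101 → 0, fb=0
65: 001101101010 → 0, fb=1
66: 011011010101 → 0, fb=0
67: 110110101010 → 1, fb=0
68: 101101010100 → 1, fb=1
69: 011010101001 → 0, fb=1
70: 110101010011 → 1, fb=0
71: 101010100110 → 1, fb=1
72: 010101001101 → 0, fb=1
73: 101010011011 → 1, fb=0
74: 010100110110 → 0, fb=0
75: 101001101100 → 1, fb=0
76: 010011011000 → 0, fb=0
77: 100110110000 → 1, fb=1
78: 001101100001 → 0, fb=1
79: 011011000011 → 0, fb=0
80: 110110000110 → 1, fb=1
81: 101100001101 → 1, fb=1
82: 011000011011 → 0, fb=1
83: 110000110111 → 1, fb=1
84: 100001101111 → 1, fb=0
85: 000011011110 → 0, fb=1
86: 000110111101 → 0, fb=0
87: 001101111010 → 0, fb=1
88: 011011110101 → 0, fb=1
89: 110111101011 → 1, fb=0
90: 101111010110 → 1, fb=0
91: 011110101100 → 0, fb=1
92: 111101011001 → 1, fb=0
93: 111010110010 → 1, fb=0
94: 110101100100 → 1, fb=1

10101010100011110100101101111011010011101010100100110010010011100001101101010100110110000110111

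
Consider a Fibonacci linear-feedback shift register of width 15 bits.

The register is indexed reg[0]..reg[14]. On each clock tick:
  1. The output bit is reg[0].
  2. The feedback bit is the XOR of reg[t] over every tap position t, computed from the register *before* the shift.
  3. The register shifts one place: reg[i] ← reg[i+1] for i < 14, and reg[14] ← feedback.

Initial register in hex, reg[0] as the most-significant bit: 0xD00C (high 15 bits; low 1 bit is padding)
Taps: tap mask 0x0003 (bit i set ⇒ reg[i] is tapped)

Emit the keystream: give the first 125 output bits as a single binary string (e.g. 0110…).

step | reg (before) | out | fb
   0 | 110100000000110 | 1 | 0
   1 | 101000000001100 | 1 | 1
   2 | 010000000011001 | 0 | 1
   3 | 100000000110011 | 1 | 1
   4 | 000000001100111 | 0 | 0
   5 | 000000011001110 | 0 | 0
   6 | 000000110011100 | 0 | 0
   7 | 000001100111000 | 0 | 0
   8 | 000011001110000 | 0 | 0
   9 | 000110011100000 | 0 | 0
  10 | 001100111000000 | 0 | 0
  11 | 011001110000000 | 0 | 1
  12 | 110011100000001 | 1 | 0
  13 | 100111000000010 | 1 | 1
  14 | 001110000000101 | 0 | 0
  15 | 011100000001010 | 0 | 1
  16 | 111000000010101 | 1 | 0
  17 | 110000000101010 | 1 | 0
  18 | 100000001010100 | 1 | 1
  19 | 000000010101001 | 0 | 0
  20 | 000000101010010 | 0 | 0
  21 | 000001010100100 | 0 | 0
  22 | 000010101001000 | 0 | 0
  23 | 000101010010000 | 0 | 0
  24 | 001010100100000 | 0 | 0
  25 | 010101001000000 | 0 | 1
  26 | 101010010000001 | 1 | 1
  27 | 010100100000011 | 0 | 1
  28 | 101001000000111 | 1 | 1
  29 | 010010000001111 | 0 | 1
  30 | 100100000011111 | 1 | 1
  31 | 001000000111111 | 0 | 0
  32 | 010000001111110 | 0 | 1
  33 | 100000011111101 | 1 | 1
  34 | 000000111111011 | 0 | 0
  35 | 000001111110110 | 0 | 0
  36 | 000011111101100 | 0 | 0
  37 | 000111111011000 | 0 | 0
  38 | 001111110110000 | 0 | 0
  39 | 011111101100000 | 0 | 1
  40 | 111111011000001 | 1 | 0
  41 | 111110110000010 | 1 | 0
  42 | 111101100000100 | 1 | 0
  43 | 111011000001000 | 1 | 0
  44 | 110110000010000 | 1 | 0
  45 | 101100000100000 | 1 | 1
  46 | 011000001000001 | 0 | 1
  47 | 110000010000011 | 1 | 0
  48 | 100000100000110 | 1 | 1
  49 | 000001000001101 | 0 | 0
  50 | 000010000011010 | 0 | 0
  51 | 000100000110100 | 0 | 0
  52 | 001000001101000 | 0 | 0
  53 | 010000011010000 | 0 | 1
  54 | 100000110100001 | 1 | 1
  55 | 000001101000011 | 0 | 0
  56 | 000011010000110 | 0 | 0
  57 | 000110100001100 | 0 | 0
  58 | 001101000011000 | 0 | 0
  59 | 011010000110000 | 0 | 1
  60 | 110100001100001 | 1 | 0
  61 | 101000011000010 | 1 | 1
  62 | 010000110000101 | 0 | 1
  63 | 100001100001011 | 1 | 1
  64 | 000011000010111 | 0 | 0
  65 | 000110000101110 | 0 | 0
  66 | 001100001011100 | 0 | 0
  67 | 011000010111000 | 0 | 1
  68 | 110000101110001 | 1 | 0
  69 | 100001011100010 | 1 | 1
  70 | 000010111000101 | 0 | 0
  71 | 000101110001010 | 0 | 0
  72 | 001011100010100 | 0 | 0
  73 | 010111000101000 | 0 | 1
  74 | 101110001010001 | 1 | 1
  75 | 011100010100011 | 0 | 1
  76 | 111000101000111 | 1 | 0
  77 | 110001010001110 | 1 | 0
  78 | 100010100011100 | 1 | 1
  79 | 000101000111001 | 0 | 0
  80 | 001010001110010 | 0 | 0
  81 | 010100011100100 | 0 | 1
  82 | 101000111001001 | 1 | 1
  83 | 010001110010011 | 0 | 1
  84 | 100011100100111 | 1 | 1
  85 | 000111001001111 | 0 | 0
  86 | 001110010011110 | 0 | 0
  87 | 011100100111100 | 0 | 1
  88 | 111001001111001 | 1 | 0
  89 | 110010011110010 | 1 | 0
  90 | 100100111100100 | 1 | 1
  91 | 001001111001001 | 0 | 0
  92 | 010011110010010 | 0 | 1
  93 | 100111100100101 | 1 | 1
  94 | 001111001001011 | 0 | 0
  95 | 011110010010110 | 0 | 1
  96 | 111100100101101 | 1 | 0
  97 | 111001001011010 | 1 | 0
  98 | 110010010110100 | 1 | 0
  99 | 100100101101000 | 1 | 1
 100 | 001001011010001 | 0 | 0
 101 | 010010110100010 | 0 | 1
 102 | 100101101000101 | 1 | 1
 103 | 001011010001011 | 0 | 0
 104 | 010110100010110 | 0 | 1
 105 | 101101000101101 | 1 | 1
 106 | 011010001011011 | 0 | 1
 107 | 110100010110111 | 1 | 0
 108 | 101000101101110 | 1 | 1
 109 | 010001011011101 | 0 | 1
 110 | 100010110111011 | 1 | 1
 111 | 000101101110111 | 0 | 0
 112 | 001011011101110 | 0 | 0
 113 | 010110111011100 | 0 | 1
 114 | 101101110111001 | 1 | 1
 115 | 011011101110011 | 0 | 1
 116 | 110111011100111 | 1 | 0
 117 | 101110111001110 | 1 | 1
 118 | 011101110011101 | 0 | 1
 119 | 111011100111011 | 1 | 0
 120 | 110111001110110 | 1 | 0
 121 | 101110011101100 | 1 | 1
 122 | 011100111011001 | 0 | 1
 123 | 111001110110011 | 1 | 0
 124 | 110011101100110 | 1 | 0

11010000000011001110000000101010010000001111110110000010000011010000110000101110001010001110010011110010010110100010110111011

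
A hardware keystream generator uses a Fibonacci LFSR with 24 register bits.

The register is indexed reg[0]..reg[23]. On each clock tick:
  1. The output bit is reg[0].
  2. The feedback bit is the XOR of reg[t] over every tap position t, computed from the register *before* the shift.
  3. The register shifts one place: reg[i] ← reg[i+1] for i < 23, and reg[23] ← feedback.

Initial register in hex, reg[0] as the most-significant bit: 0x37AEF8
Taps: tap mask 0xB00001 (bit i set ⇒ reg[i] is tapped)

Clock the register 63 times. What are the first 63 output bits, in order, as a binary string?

tick  register→output (feedback)
  0  001101111010111011111000→0 (1)
  1  011011110101110111110001→0 (1)
  2  110111101011101111100011→1 (0)
  3  101111010111011111000110→1 (0)
  4  011110101110111110001100→0 (0)
  5  111101011101111100011000→1 (0)
  6  111010111011111000110000→1 (1)
  7  110101110111110001100001→1 (0)
  8  101011101111100011000010→1 (1)
  9  010111011111000110000101→0 (0)
 10  101110111110001100001010→1 (0)
 11  011101111100011000010100→0 (1)
 12  111011111000110000101001→1 (1)
 13  110111110001100001010011→1 (0)
 14  101111100011000010100110→1 (0)
 15  011111000110000101001100→0 (0)
 16  111110001100001010011000→1 (0)
 17  111100011000010100110000→1 (1)
 18  111000110000101001100001→1 (0)
 19  110001100001010011000010→1 (1)
 20  100011000010100110000101→1 (1)
 21  000110000101001100001011→0 (0)
 22  001100001010011000010110→0 (1)
 23  011000010100110000101101→0 (1)
 24  110000101001100001011011→1 (1)
 25  100001010011000010110111→1 (1)
 26  000010100110000101101111→0 (1)
 27  000101001100001011011111→0 (1)
 28  001010011000010110111111→0 (1)
 29  010100110000101101111111→0 (1)
 30  101001100001011011111111→1 (0)
 31  010011000010110111111110→0 (0)
 32  100110000101101111111100→1 (1)
 33  001100001011011111111001→0 (0)
 34  011000010110111111110010→0 (0)
 35  110000101101111111100100→1 (0)
 36  100001011011111111001000→1 (0)
 37  000010110111111110010000→0 (0)
 38  000101101111111100100000→0 (0)
 39  001011011111111001000000→0 (0)
 40  010110111111110010000000→0 (0)
 41  101101111111100100000000→1 (1)
 42  011011111111001000000001→0 (1)
 43  110111111110010000000011→1 (0)
 44  101111111100100000000110→1 (0)
 45  011111111001000000001100→0 (0)
 46  111111110010000000011000→1 (0)
 47  111111100100000000110000→1 (1)
 48  111111001000000001100001→1 (0)
 49  111110010000000011000010→1 (1)
 50  111100100000000110000101→1 (1)
 51  111001000000001100001011→1 (1)
 52  110010000000011000010111→1 (1)
 53  100100000000110000101111→1 (0)
 54  001000000001100001011110→0 (0)
 55  010000000011000010111100→0 (0)
 56  100000000110000101111000→1 (0)
 57  000000001100001011110000→0 (0)
 58  000000011000010111100000→0 (0)
 59  000000110000101111000000→0 (0)
 60  000001100001011110000000→0 (0)
 61  000011000010111100000000→0 (0)
 62  000110000101111000000000→0 (0)

001101111010111011111000110000101001100001011011111111001000000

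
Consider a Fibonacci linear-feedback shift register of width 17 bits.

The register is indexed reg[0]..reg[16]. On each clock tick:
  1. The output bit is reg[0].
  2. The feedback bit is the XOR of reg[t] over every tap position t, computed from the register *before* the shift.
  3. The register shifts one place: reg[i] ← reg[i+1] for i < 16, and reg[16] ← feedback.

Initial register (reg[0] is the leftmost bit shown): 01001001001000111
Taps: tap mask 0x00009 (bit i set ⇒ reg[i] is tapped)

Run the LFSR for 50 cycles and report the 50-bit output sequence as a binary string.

01001001001000111000000000011111110000000111000011

tick  register→output (feedback)
  0  01001001001000111→0 (0)
  1  10010010010001110→1 (0)
  2  00100100100011100→0 (0)
  3  01001001000111000→0 (0)
  4  10010010001110000→1 (0)
  5  00100100011100000→0 (0)
  6  01001000111000000→0 (0)
  7  10010001110000000→1 (0)
  8  00100011100000000→0 (0)
  9  01000111000000000→0 (0)
 10  10001110000000000→1 (1)
 11  00011100000000001→0 (1)
 12  00111000000000011→0 (1)
 13  01110000000000111→0 (1)
 14  11100000000001111→1 (1)
 15  11000000000011111→1 (1)
 16  10000000000111111→1 (1)
 17  00000000001111111→0 (0)
 18  00000000011111110→0 (0)
 19  00000000111111100→0 (0)
 20  00000001111111000→0 (0)
 21  00000011111110000→0 (0)
 22  00000111111100000→0 (0)
 23  00001111111000000→0 (0)
 24  00011111110000000→0 (1)
 25  00111111100000001→0 (1)
 26  01111111000000011→0 (1)
 27  11111110000000111→1 (0)
 28  11111100000001110→1 (0)
 29  11111000000011100→1 (0)
 30  11110000000111000→1 (0)
 31  11100000001110000→1 (1)
 32  11000000011100001→1 (1)
 33  10000000111000011→1 (1)
 34  00000001110000111→0 (0)
 35  00000011100001110→0 (0)
 36  00000111000011100→0 (0)
 37  00001110000111000→0 (0)
 38  00011100001110000→0 (1)
 39  00111000011100001→0 (1)
 40  01110000111000011→0 (1)
 41  11100001110000111→1 (1)
 42  11000011100001111→1 (1)
 43  10000111000011111→1 (1)
 44  00001110000111111→0 (0)
 45  00011100001111110→0 (1)
 46  00111000011111101→0 (1)
 47  01110000111111011→0 (1)
 48  11100001111110111→1 (1)
 49  11000011111101111→1 (1)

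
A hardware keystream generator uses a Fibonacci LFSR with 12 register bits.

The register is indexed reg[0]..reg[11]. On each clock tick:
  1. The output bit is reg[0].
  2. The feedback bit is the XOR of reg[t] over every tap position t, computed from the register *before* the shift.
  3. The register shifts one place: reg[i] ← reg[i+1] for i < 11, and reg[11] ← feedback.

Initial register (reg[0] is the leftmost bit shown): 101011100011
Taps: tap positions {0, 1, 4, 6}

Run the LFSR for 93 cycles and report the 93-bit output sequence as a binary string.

k : reg_k → out_k, fb_k
0: 101011100011 → 1, fb=1
1: 010111000111 → 0, fb=0
2: 101110001110 → 1, fb=0
3: 011100011100 → 0, fb=1
4: 111000111001 → 1, fb=1
5: 110001110011 → 1, fb=1
6: 100011100111 → 1, fb=1
7: 000111001111 → 0, fb=1
8: 001110011111 → 0, fb=1
9: 011100111111 → 0, fb=0
10: 111001111110 → 1, fb=1
11: 110011111101 → 1, fb=0
12: 100111111010 → 1, fb=1
13: 001111110101 → 0, fb=0
14: 011111101010 → 0, fb=1
15: 111111010101 → 1, fb=1
16: 111110101011 → 1, fb=0
17: 111101010110 → 1, fb=0
18: 111010101100 → 1, fb=0
19: 110101011000 → 1, fb=0
20: 101010110000 → 1, fb=1
21: 010101100001 → 0, fb=0
22: 101011000010 → 1, fb=0
23: 010110000100 → 0, fb=0
24: 101100001000 → 1, fb=1
25: 011000010001 → 0, fb=1
26: 110000100011 → 1, fb=1
27: 100001000111 → 1, fb=1
28: 000010001111 → 0, fb=1
29: 000100011111 → 0, fb=0
30: 001000111110 → 0, fb=1
31: 010001111101 → 0, fb=0
32: 100011111010 → 1, fb=1
33: 000111110101 → 0, fb=0
34: 001111101010 → 0, fb=0
35: 011111010100 → 0, fb=0
36: 111110101000 → 1, fb=0
37: 111101010000 → 1, fb=0
38: 111010100000 → 1, fb=0
39: 110101000000 → 1, fb=0
40: 101010000000 → 1, fb=0
41: 010100000000 → 0, fb=1
42: 101000000001 → 1, fb=1
43: 010000000011 → 0, fb=1
44: 100000000111 → 1, fb=1
45: 000000001111 → 0, fb=0
46: 000000011110 → 0, fb=0
47: 000000111100 → 0, fb=1
48: 000001111001 → 0, fb=1
49: 000011110011 → 0, fb=0
50: 000111100110 → 0, fb=0
51: 001111001100 → 0, fb=1
52: 011110011001 → 0, fb=0
53: 111100110010 → 1, fb=1
54: 111001100101 → 1, fb=1
55: 110011001011 → 1, fb=1
56: 100110010111 → 1, fb=0
57: 001100101110 → 0, fb=1
58: 011001011101 → 0, fb=1
59: 110010111011 → 1, fb=0
60: 100101110110 → 1, fb=0
61: 001011101100 → 0, fb=0
62: 010111011000 → 0, fb=0
63: 101110110000 → 1, fb=1
64: 011101100001 → 0, fb=0
65: 111011000010 → 1, fb=1
66: 110110000101 → 1, fb=1
67: 101100001011 → 1, fb=1
68: 011000010111 → 0, fb=1
69: 110000101111 → 1, fb=1
70: 100001011111 → 1, fb=1
71: 000010111111 → 0, fb=0
72: 000101111110 → 0, fb=1
73: 001011111101 → 0, fb=0
74: 010111111010 → 0, fb=1
75: 101111110101 → 1, fb=1
76: 011111101011 → 0, fb=1
77: 111111010111 → 1, fb=1
78: 111110101111 → 1, fb=0
79: 111101011110 → 1, fb=0
80: 111010111100 → 1, fb=0
81: 110101111000 → 1, fb=1
82: 101011110001 → 1, fb=1
83: 010111100011 → 0, fb=1
84: 101111000111 → 1, fb=0
85: 011110001110 → 0, fb=0
86: 111100011100 → 1, fb=0
87: 111000111000 → 1, fb=1
88: 110001110001 → 1, fb=1
89: 100011100011 → 1, fb=1
90: 000111000111 → 0, fb=1
91: 001110001111 → 0, fb=1
92: 011100011111 → 0, fb=1

101011100011100111111010101100001000111110101000000001111001100101110110000101111110101111000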